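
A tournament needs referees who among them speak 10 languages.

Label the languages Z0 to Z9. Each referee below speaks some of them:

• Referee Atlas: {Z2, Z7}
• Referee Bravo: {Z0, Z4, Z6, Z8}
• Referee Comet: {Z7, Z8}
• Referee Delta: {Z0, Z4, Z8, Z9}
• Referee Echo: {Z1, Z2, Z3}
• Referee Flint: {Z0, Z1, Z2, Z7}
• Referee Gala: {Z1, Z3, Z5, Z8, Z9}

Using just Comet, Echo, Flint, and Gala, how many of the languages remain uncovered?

2

Union of Comet, Echo, Flint, Gala = {Z0, Z1, Z2, Z3, Z5, Z7, Z8, Z9}.
Not covered: Z4, Z6 — 2 languages.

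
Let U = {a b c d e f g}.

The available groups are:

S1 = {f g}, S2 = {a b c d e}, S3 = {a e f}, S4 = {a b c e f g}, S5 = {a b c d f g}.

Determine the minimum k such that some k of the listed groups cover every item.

S4 and S5 together: S4 ∪ S5 = {a, b, c, d, e, f, g} — every item is covered.
No single group has all 7 items (the largest, S4, has 6), so 2 is optimal.

2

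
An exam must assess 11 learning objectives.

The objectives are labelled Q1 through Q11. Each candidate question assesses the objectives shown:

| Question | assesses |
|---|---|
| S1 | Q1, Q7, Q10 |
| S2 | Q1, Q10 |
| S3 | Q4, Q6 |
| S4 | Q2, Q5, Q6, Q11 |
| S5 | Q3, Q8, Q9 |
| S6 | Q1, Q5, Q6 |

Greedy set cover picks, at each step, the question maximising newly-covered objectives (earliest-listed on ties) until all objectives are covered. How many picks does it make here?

4

Greedy: pick S4 (covers 4 new) → pick S1 (covers 3 new) → pick S5 (covers 3 new) → pick S3 (covers 1 new). Total picks: 4.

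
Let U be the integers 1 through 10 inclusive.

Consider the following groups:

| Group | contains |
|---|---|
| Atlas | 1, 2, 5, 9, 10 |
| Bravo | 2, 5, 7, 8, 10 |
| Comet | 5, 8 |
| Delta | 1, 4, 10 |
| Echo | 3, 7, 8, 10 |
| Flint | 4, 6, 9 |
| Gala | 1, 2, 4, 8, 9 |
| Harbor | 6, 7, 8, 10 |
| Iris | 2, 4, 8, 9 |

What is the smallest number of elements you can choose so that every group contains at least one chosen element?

3

The 3 elements {1, 6, 8} hit every group.
No choice of 2 elements meets every group, so 3 is the minimum.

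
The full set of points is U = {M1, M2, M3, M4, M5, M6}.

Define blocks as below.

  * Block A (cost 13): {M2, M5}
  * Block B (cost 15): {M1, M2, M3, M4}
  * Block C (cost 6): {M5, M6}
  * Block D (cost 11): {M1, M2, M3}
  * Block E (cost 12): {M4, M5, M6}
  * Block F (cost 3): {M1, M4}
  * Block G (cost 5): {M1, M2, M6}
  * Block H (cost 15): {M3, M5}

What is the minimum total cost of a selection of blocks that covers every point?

C, D, F together cover every point (C ∪ D ∪ F = {M1, M2, M3, M4, M5, M6}); total cost 6 + 11 + 3 = 20.
The greedy pick F, G, C, D costs 25; no covering selection beats 20.

20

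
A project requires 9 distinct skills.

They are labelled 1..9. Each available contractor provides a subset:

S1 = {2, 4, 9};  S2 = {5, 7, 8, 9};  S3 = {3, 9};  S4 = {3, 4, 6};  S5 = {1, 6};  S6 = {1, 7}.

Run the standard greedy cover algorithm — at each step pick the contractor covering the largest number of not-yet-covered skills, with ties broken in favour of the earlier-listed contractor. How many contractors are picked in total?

4

Greedy: pick S2 (covers 4 new) → pick S4 (covers 3 new) → pick S1 (covers 1 new) → pick S5 (covers 1 new). Total picks: 4.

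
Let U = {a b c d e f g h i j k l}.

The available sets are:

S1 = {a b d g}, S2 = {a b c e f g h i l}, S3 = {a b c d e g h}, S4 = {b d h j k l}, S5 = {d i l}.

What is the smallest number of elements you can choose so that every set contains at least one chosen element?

2

The 2 elements {d, f} hit every set.
No single element lies in every set, so at least 2 are needed and 2 is optimal.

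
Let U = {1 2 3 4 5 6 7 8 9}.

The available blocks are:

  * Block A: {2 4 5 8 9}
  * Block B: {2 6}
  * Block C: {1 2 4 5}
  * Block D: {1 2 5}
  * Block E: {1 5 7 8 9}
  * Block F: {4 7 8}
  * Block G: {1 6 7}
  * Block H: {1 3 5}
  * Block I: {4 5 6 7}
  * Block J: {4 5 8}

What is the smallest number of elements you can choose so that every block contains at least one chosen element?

3

The 3 elements {5, 6, 8} hit every block.
The blocks B, F, H are pairwise disjoint, so any hitting set needs a separate element for each — at least 3. Hence 3 is optimal.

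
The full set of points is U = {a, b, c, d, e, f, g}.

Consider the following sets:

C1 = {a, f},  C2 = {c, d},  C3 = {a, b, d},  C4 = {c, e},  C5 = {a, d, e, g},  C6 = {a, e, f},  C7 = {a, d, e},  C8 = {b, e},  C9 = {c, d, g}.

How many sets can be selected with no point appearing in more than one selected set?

C1, C8, C9 are pairwise disjoint (C1={a,f}; C8={b,e}; C9={c,d,g}).
Every remaining set overlaps one of these, and no 4 of the listed sets are pairwise disjoint, so 3 is the maximum.

3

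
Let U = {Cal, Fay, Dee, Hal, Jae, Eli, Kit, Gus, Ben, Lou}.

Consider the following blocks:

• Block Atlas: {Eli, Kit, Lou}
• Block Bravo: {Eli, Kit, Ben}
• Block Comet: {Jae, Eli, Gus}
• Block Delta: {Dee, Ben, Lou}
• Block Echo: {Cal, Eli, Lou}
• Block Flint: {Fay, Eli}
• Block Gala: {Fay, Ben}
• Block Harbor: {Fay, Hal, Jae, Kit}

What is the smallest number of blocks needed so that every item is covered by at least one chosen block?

Take {Comet, Delta, Echo, Harbor}. Their union is {Cal, Fay, Dee, Hal, Jae, Eli, Kit, Gus, Ben, Lou}, which is all 10 items.
Only Comet contains Gus, so Comet is forced; the remaining 7 items need at least 3 more blocks (each remaining block adds at most 3) — so at least 4 blocks are needed, and 4 is optimal.

4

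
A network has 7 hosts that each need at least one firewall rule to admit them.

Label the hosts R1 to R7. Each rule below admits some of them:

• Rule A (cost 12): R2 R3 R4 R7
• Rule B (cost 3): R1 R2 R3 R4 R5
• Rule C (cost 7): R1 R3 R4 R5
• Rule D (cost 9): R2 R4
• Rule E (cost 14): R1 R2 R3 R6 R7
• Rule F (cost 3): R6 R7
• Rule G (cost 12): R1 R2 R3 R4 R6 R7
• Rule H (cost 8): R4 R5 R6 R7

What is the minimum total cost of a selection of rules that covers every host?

6

B, F together cover every host (B ∪ F = {R1, R2, R3, R4, R5, R6, R7}); total cost 3 + 3 = 6.
No covering selection has total cost below 6.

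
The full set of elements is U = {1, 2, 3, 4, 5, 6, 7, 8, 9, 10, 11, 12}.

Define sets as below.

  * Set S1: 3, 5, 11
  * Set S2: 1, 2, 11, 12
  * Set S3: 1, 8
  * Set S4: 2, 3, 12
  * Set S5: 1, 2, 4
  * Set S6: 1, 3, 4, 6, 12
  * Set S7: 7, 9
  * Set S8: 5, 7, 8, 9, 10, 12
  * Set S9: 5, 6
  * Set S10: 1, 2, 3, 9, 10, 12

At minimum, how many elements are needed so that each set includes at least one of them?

4

H = {1, 3, 5, 9} meets every set (each contains at least one member of H), and |H| = 4.
The sets S3, S4, S7, S9 are pairwise disjoint, so any hitting set needs a separate element for each — at least 4. Hence 4 is optimal.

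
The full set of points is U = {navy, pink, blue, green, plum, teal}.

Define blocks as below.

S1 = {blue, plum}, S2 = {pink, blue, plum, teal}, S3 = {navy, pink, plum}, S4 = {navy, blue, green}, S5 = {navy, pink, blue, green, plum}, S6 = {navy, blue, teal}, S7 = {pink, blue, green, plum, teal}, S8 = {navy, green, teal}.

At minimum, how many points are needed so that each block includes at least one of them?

H = {navy, blue} meets every block (each contains at least one member of H), and |H| = 2.
The blocks S1, S8 are pairwise disjoint, so any hitting set needs a separate point for each — at least 2. Hence 2 is optimal.

2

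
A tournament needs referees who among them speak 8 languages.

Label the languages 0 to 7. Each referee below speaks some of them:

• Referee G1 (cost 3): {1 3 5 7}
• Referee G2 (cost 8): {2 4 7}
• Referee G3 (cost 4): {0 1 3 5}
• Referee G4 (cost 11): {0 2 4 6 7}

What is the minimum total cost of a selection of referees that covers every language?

14

G1, G4 together cover every language (G1 ∪ G4 = {0, 1, 2, 3, 4, 5, 6, 7}); total cost 3 + 11 = 14.
No covering selection has total cost below 14.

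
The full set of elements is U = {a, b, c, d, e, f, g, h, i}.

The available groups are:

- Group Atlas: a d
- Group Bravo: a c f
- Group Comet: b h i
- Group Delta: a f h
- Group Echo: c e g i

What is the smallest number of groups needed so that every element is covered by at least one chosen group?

4

Take {Atlas, Bravo, Comet, Echo}. Their union is {a, b, c, d, e, f, g, h, i}, which is all 9 elements.
No 3 of the 5 groups cover everything (all 10 combinations miss at least one element), so 4 is optimal.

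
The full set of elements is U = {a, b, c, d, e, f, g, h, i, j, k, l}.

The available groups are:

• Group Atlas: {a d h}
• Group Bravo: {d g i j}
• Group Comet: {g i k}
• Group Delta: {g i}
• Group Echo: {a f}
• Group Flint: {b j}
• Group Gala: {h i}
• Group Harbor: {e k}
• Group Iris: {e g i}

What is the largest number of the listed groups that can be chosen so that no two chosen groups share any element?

Echo, Flint, Gala, Harbor are pairwise disjoint (Echo={a,f}; Flint={b,j}; Gala={h,i}; Harbor={e,k}).
Every remaining group overlaps one of these, and no 5 of the listed groups are pairwise disjoint, so 4 is the maximum.

4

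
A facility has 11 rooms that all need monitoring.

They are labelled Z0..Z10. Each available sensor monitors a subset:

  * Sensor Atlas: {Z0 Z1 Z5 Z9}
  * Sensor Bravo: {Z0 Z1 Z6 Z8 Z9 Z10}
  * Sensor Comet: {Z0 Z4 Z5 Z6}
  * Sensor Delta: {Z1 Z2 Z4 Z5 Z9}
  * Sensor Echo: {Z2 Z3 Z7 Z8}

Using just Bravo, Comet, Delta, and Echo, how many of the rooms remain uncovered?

0

Union of Bravo, Comet, Delta, Echo = {Z0, Z1, Z2, Z3, Z4, Z5, Z6, Z7, Z8, Z9, Z10} — that's every room, so 0 are uncovered.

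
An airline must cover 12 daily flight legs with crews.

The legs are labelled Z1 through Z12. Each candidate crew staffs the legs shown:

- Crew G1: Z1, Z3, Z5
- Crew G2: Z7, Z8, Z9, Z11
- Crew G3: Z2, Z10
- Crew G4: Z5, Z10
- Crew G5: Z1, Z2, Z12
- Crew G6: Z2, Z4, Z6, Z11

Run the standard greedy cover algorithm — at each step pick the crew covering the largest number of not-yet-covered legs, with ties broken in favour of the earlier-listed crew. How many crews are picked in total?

5

Greedy: pick G2 (covers 4 new) → pick G1 (covers 3 new) → pick G6 (covers 3 new) → pick G3 (covers 1 new) → pick G5 (covers 1 new). Total picks: 5.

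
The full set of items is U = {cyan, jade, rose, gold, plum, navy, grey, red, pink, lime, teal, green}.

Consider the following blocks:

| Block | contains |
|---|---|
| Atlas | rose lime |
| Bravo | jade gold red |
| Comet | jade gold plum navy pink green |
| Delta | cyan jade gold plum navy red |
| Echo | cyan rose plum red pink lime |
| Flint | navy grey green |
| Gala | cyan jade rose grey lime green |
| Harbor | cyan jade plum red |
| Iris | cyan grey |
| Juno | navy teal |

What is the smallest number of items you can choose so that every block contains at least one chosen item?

The 4 items {cyan, jade, navy, lime} hit every block.
The blocks Atlas, Bravo, Iris, Juno are pairwise disjoint, so any hitting set needs a separate item for each — at least 4. Hence 4 is optimal.

4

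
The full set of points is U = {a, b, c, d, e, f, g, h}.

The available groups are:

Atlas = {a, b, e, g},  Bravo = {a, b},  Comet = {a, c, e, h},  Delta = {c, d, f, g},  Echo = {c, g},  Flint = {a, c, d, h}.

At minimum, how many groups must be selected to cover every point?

Atlas and Delta and Flint together: Atlas ∪ Delta ∪ Flint = {a, b, c, d, e, f, g, h} — every point is covered.
Only Delta contains f, so Delta is forced; the remaining 4 points need at least 2 more groups (each remaining group adds at most 3) — so at least 3 groups are needed, and 3 is optimal.

3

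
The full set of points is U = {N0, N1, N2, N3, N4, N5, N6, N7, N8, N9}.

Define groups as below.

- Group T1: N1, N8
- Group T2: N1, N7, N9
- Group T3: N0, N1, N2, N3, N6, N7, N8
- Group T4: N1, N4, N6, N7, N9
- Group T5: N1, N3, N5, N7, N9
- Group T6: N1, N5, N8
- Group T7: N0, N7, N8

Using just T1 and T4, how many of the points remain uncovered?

4

Union of T1, T4 = {N1, N4, N6, N7, N8, N9}.
Not covered: N0, N2, N3, N5 — 4 points.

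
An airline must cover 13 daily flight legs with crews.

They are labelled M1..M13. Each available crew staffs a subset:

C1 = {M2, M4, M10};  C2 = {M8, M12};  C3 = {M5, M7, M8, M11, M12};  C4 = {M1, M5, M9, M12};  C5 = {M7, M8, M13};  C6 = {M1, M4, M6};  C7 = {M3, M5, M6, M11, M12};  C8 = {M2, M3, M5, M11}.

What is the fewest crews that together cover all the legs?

Take {C1, C4, C5, C7}. Their union is {M1, M2, M3, M4, M5, M6, M7, M8, M9, M10, M11, M12, M13}, which is all 13 legs.
Only C4 contains M9, so C4 is forced; the remaining 9 legs need at least 3 more crews (each remaining crew adds at most 3) — so at least 4 crews are needed, and 4 is optimal.

4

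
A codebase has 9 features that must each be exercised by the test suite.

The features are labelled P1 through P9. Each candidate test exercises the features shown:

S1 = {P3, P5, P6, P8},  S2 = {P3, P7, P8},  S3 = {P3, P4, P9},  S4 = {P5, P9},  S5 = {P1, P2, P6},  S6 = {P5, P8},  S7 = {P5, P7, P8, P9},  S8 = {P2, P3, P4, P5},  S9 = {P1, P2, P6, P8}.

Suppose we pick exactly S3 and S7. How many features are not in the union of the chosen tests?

3

Union of S3, S7 = {P3, P4, P5, P7, P8, P9}.
Not covered: P1, P2, P6 — 3 features.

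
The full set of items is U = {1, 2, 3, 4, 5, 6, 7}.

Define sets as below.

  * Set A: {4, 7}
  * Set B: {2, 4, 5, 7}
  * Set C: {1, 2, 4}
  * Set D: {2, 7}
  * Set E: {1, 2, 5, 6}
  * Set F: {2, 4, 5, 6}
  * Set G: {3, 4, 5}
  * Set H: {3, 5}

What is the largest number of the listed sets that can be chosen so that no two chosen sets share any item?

2

A, H are pairwise disjoint (A={4,7}; H={3,5}).
Every remaining set overlaps one of these, and no 3 of the listed sets are pairwise disjoint, so 2 is the maximum.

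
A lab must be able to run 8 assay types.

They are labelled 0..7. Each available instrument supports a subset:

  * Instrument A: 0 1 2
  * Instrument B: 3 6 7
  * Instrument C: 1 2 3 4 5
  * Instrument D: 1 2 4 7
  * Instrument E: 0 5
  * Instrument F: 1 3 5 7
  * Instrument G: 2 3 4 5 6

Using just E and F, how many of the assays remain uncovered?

3

Union of E, F = {0, 1, 3, 5, 7}.
Not covered: 2, 4, 6 — 3 assays.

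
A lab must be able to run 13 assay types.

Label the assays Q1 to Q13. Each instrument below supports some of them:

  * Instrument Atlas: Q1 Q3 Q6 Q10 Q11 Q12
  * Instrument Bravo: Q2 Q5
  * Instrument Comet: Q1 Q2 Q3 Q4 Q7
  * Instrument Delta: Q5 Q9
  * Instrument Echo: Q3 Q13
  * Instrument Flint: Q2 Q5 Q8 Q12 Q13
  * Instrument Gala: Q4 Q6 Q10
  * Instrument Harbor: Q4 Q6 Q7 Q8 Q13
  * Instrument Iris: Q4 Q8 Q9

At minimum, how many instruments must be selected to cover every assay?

Take {Atlas, Comet, Flint, Iris}. Their union is {Q1, Q2, Q3, Q4, Q5, Q6, Q7, Q8, Q9, Q10, Q11, Q12, Q13}, which is all 13 assays.
No 3 of the 9 instruments cover everything (all 84 combinations miss at least one assay), so 4 is optimal.

4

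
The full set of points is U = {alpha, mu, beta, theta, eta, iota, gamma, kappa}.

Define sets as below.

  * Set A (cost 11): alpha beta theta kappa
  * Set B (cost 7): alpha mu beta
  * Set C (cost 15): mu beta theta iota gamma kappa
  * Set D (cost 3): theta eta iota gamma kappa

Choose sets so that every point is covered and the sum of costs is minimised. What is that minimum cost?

B, D together cover every point (B ∪ D = {alpha, mu, beta, theta, eta, iota, gamma, kappa}); total cost 7 + 3 = 10.
No covering selection has total cost below 10.

10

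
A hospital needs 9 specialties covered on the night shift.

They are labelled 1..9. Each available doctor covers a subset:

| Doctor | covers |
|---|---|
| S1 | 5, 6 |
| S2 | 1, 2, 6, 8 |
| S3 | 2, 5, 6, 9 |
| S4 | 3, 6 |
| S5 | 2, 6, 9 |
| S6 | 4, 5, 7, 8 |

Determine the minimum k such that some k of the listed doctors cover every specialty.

Take {S2, S3, S4, S6}. Their union is {1, 2, 3, 4, 5, 6, 7, 8, 9}, which is all 9 specialties.
No 3 of the 6 doctors cover everything (all 20 combinations miss at least one specialty), so 4 is optimal.

4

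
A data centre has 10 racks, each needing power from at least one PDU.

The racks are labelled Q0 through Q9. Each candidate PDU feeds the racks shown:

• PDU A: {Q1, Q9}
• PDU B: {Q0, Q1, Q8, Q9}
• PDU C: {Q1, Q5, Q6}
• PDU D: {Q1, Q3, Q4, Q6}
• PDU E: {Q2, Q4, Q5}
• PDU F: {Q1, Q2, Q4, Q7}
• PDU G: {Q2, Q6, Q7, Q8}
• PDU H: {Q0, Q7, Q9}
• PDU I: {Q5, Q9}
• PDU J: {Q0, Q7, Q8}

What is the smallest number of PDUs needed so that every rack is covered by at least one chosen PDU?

4

B and C and D and F together: B ∪ C ∪ D ∪ F = {Q0, Q1, Q2, Q3, Q4, Q5, Q6, Q7, Q8, Q9} — every rack is covered.
No 3 of the 10 PDUs cover everything (all 120 combinations miss at least one rack), so 4 is optimal.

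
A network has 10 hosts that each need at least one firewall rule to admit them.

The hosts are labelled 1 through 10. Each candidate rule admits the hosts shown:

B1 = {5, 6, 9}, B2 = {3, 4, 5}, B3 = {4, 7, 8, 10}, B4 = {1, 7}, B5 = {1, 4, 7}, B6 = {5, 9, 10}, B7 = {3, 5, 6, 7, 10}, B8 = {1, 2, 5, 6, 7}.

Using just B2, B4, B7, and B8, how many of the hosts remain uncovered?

Union of B2, B4, B7, B8 = {1, 2, 3, 4, 5, 6, 7, 10}.
Not covered: 8, 9 — 2 hosts.

2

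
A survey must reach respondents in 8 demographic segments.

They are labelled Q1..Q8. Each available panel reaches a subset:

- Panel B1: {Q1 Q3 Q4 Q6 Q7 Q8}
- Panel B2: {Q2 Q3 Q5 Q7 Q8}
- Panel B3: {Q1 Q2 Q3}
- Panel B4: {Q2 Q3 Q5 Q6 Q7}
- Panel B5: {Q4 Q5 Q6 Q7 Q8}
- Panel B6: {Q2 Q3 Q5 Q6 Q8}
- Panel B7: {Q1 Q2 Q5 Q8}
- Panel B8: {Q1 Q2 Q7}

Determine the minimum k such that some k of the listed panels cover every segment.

B1 and B4 together: B1 ∪ B4 = {Q1, Q2, Q3, Q4, Q5, Q6, Q7, Q8} — every segment is covered.
No single panel has all 8 segments (the largest, B1, has 6), so 2 is optimal.

2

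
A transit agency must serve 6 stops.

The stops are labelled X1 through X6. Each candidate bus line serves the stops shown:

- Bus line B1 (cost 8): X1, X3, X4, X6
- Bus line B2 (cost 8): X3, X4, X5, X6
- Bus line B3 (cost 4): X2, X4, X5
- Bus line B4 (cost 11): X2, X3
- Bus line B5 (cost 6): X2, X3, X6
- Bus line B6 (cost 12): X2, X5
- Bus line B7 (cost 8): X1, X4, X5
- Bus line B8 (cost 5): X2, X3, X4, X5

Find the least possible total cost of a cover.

12

B1, B3 together cover every stop (B1 ∪ B3 = {X1, X2, X3, X4, X5, X6}); total cost 8 + 4 = 12.
The greedy pick B8, B1 costs 13; no covering selection beats 12.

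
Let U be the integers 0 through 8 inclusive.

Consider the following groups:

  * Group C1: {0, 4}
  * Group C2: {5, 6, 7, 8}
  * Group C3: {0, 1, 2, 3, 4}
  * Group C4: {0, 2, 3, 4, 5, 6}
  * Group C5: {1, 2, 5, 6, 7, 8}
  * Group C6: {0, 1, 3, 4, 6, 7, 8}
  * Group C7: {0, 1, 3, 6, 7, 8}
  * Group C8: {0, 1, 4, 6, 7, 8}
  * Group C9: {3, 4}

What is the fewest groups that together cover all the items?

2

C2 and C3 cover everything between them: the union {0, 1, 2, 3, 4, 5, 6, 7, 8} is all of U.
No single group has all 9 items (the largest, C6, has 7), so 2 is optimal.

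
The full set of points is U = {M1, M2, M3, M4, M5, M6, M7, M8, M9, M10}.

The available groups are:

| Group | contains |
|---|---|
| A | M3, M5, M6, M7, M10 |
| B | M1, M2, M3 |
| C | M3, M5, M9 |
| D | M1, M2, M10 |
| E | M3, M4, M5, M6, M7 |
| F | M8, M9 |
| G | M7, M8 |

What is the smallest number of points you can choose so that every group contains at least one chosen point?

H = {M2, M7, M9} meets every group (each contains at least one member of H), and |H| = 3.
The groups C, D, G are pairwise disjoint, so any hitting set needs a separate point for each — at least 3. Hence 3 is optimal.

3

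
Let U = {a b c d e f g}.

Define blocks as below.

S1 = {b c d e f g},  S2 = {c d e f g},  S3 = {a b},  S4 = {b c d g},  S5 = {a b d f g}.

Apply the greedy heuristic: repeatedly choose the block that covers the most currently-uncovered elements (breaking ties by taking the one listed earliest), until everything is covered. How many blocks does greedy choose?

Greedy: pick S1 (covers 6 new) → pick S3 (covers 1 new). Total picks: 2.

2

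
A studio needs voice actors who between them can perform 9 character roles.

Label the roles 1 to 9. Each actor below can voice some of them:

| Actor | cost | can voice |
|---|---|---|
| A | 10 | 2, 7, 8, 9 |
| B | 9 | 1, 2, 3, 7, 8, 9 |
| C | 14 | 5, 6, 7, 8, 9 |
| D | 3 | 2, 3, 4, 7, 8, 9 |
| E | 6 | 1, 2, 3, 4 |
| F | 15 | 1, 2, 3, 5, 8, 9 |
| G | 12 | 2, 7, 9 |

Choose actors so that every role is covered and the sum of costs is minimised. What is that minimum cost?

C, E together cover every role (C ∪ E = {1, 2, 3, 4, 5, 6, 7, 8, 9}); total cost 14 + 6 = 20.
The greedy pick D, E, C costs 23; no covering selection beats 20.

20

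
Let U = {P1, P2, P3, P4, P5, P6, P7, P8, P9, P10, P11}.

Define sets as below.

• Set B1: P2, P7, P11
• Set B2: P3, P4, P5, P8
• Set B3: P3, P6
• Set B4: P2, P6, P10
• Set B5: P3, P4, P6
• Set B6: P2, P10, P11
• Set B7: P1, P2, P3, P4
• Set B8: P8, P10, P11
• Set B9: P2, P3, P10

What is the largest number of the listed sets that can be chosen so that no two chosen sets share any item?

B2, B6 are pairwise disjoint (B2={P3,P4,P5,P8}; B6={P2,P10,P11}).
Every remaining set overlaps one of these, and no 3 of the listed sets are pairwise disjoint, so 2 is the maximum.

2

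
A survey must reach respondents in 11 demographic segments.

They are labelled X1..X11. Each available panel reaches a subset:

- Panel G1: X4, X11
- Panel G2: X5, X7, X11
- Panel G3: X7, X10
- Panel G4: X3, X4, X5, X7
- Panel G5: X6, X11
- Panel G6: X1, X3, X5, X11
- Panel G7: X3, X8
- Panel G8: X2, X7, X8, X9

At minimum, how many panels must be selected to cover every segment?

G1 and G3 and G5 and G6 and G8 together: G1 ∪ G3 ∪ G5 ∪ G6 ∪ G8 = {X1, X2, X3, X4, X5, X6, X7, X8, X9, X10, X11} — every segment is covered.
No 4 of the 8 panels cover everything (all 70 combinations miss at least one segment), so 5 is optimal.

5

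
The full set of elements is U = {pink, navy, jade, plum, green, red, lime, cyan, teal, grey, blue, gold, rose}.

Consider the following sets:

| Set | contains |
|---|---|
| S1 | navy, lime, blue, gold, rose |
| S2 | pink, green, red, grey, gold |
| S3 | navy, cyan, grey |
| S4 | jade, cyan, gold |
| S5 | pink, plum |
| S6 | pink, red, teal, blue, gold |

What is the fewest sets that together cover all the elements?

5

S1 and S2 and S4 and S5 and S6 together: S1 ∪ S2 ∪ S4 ∪ S5 ∪ S6 = {pink, navy, jade, plum, green, red, lime, cyan, teal, grey, blue, gold, rose} — every element is covered.
No 4 of the 6 sets cover everything (all 15 combinations miss at least one element), so 5 is optimal.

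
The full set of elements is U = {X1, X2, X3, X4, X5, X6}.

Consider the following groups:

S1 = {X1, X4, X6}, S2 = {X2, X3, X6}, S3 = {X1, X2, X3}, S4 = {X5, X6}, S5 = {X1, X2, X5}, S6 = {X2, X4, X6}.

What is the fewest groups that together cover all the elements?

3

S1, S2, and S4 cover everything between them: the union {X1, X2, X3, X4, X5, X6} is all of U.
No 2 of the 6 groups cover everything (all 15 combinations miss at least one element), so 3 is optimal.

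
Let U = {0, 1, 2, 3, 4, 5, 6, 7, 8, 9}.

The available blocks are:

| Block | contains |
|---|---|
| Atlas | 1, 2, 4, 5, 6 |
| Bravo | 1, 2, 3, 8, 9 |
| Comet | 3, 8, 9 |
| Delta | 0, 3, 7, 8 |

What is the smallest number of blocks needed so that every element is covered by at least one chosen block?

Take {Atlas, Comet, Delta}. Their union is {0, 1, 2, 3, 4, 5, 6, 7, 8, 9}, which is all 10 elements.
Only Delta contains 0, so Delta is forced; the remaining 6 elements need at least 2 more blocks (each remaining block adds at most 5) — so at least 3 blocks are needed, and 3 is optimal.

3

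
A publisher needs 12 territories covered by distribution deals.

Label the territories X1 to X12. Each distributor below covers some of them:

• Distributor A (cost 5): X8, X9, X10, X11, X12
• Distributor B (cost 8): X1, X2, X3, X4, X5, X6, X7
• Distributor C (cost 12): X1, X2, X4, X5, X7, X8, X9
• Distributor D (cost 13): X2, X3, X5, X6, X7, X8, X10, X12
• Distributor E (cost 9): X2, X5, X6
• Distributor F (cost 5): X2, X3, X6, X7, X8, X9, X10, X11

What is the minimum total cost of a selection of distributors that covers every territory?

A, B together cover every territory (A ∪ B = {X1, X2, X3, X4, X5, X6, X7, X8, X9, X10, X11, X12}); total cost 5 + 8 = 13.
The greedy pick F, B, A costs 18; no covering selection beats 13.

13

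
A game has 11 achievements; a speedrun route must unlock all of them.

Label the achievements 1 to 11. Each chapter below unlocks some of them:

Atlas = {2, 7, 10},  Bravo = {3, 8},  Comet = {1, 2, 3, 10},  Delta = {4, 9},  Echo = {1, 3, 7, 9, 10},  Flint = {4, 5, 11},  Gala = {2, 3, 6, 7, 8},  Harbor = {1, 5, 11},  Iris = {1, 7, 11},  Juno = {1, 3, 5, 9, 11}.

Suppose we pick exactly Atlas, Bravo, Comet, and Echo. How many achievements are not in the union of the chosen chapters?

4

Union of Atlas, Bravo, Comet, Echo = {1, 2, 3, 7, 8, 9, 10}.
Not covered: 4, 5, 6, 11 — 4 achievements.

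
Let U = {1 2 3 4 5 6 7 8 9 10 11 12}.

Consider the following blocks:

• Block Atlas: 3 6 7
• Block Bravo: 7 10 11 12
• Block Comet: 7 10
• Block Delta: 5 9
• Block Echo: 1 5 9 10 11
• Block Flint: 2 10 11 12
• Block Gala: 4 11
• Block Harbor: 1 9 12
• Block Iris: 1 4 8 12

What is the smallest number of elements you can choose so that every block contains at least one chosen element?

Take H = {4, 5, 7, 12}. Each listed block contains at least one of these, so H is a hitting set of size 4.
No choice of 3 elements meets every block, so 4 is the minimum.

4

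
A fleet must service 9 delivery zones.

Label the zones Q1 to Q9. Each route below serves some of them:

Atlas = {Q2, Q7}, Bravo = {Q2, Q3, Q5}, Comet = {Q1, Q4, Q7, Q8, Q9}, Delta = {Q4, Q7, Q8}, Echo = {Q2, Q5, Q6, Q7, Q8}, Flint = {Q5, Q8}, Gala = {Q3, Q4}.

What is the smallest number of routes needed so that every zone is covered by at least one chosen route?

Take {Comet, Echo, Gala}. Their union is {Q1, Q2, Q3, Q4, Q5, Q6, Q7, Q8, Q9}, which is all 9 zones.
Only Comet contains Q1, so Comet is forced; the remaining 4 zones need at least 2 more routes (each remaining route adds at most 3) — so at least 3 routes are needed, and 3 is optimal.

3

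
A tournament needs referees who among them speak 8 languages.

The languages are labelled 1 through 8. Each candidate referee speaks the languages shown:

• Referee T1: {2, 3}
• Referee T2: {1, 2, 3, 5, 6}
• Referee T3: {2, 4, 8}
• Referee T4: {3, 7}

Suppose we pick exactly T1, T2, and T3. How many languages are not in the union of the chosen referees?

Union of T1, T2, T3 = {1, 2, 3, 4, 5, 6, 8}.
Not covered: 7 — 1 language.

1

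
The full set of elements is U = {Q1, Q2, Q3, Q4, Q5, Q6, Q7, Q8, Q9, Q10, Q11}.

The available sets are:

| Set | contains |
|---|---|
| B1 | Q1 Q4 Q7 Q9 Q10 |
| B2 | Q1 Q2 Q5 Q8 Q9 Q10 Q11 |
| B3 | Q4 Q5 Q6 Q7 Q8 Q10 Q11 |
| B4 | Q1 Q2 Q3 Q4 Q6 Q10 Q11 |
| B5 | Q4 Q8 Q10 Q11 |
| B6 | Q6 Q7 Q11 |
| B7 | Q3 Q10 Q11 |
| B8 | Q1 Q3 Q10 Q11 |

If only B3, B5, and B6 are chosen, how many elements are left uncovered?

Union of B3, B5, B6 = {Q4, Q5, Q6, Q7, Q8, Q10, Q11}.
Not covered: Q1, Q2, Q3, Q9 — 4 elements.

4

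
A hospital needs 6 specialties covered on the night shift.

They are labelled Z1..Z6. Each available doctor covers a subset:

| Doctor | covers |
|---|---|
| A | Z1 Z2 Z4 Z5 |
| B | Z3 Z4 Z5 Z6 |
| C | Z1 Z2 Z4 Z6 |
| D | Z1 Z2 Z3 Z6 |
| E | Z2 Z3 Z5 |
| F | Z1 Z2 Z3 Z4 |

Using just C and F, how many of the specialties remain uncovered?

1

Union of C, F = {Z1, Z2, Z3, Z4, Z6}.
Not covered: Z5 — 1 specialty.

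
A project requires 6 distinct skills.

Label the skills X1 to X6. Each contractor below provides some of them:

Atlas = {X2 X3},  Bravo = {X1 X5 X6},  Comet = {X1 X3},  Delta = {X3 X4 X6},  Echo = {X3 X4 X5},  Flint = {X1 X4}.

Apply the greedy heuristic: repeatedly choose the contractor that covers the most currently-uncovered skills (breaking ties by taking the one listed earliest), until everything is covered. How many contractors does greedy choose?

3

Greedy: pick Bravo (covers 3 new) → pick Atlas (covers 2 new) → pick Delta (covers 1 new). Total picks: 3.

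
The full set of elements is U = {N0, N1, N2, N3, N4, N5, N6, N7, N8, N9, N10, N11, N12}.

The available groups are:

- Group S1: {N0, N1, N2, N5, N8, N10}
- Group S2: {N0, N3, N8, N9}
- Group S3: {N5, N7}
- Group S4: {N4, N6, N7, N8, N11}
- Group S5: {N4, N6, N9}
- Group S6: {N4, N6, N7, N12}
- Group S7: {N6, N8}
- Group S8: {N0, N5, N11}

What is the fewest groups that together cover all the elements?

4

S1, S2, S4, and S6 cover everything between them: the union {N0, N1, N2, N3, N4, N5, N6, N7, N8, N9, N10, N11, N12} is all of U.
Only S2 contains N3, so S2 is forced; the remaining 9 elements need at least 3 more groups (each remaining group adds at most 4) — so at least 4 groups are needed, and 4 is optimal.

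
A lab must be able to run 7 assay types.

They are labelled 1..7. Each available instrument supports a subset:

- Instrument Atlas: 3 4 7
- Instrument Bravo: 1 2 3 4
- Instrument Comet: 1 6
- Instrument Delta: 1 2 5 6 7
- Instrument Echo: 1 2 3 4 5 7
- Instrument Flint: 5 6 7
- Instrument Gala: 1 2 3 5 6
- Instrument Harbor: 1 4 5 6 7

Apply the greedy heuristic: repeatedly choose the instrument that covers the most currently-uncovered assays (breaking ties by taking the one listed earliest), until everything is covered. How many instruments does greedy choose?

2

Greedy: pick Echo (covers 6 new) → pick Comet (covers 1 new). Total picks: 2.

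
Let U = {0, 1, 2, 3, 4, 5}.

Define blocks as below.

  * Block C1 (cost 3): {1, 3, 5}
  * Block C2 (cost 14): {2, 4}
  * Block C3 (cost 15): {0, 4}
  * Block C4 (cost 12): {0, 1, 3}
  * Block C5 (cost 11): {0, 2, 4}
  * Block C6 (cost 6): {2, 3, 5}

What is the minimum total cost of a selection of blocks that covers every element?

14

C1, C5 together cover every element (C1 ∪ C5 = {0, 1, 2, 3, 4, 5}); total cost 3 + 11 = 14.
No covering selection has total cost below 14.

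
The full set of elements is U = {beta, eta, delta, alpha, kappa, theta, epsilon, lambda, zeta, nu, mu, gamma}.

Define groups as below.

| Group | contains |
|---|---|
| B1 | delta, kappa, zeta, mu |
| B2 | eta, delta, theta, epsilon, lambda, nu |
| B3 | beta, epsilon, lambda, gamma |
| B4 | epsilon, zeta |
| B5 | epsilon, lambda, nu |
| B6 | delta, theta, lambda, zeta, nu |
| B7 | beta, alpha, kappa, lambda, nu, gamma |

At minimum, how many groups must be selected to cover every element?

Take {B1, B2, B7}. Their union is {beta, eta, delta, alpha, kappa, theta, epsilon, lambda, zeta, nu, mu, gamma}, which is all 12 elements.
Only B2 contains eta, so B2 is forced; the remaining 6 elements need at least 2 more groups (each remaining group adds at most 4) — so at least 3 groups are needed, and 3 is optimal.

3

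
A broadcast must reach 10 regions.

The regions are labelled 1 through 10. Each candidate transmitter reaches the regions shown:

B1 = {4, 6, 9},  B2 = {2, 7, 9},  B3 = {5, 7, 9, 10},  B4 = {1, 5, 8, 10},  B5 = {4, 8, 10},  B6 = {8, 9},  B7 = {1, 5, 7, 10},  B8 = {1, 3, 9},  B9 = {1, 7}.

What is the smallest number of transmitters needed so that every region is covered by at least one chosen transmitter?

Take {B1, B2, B4, B8}. Their union is {1, 2, 3, 4, 5, 6, 7, 8, 9, 10}, which is all 10 regions.
Only B8 contains 3, so B8 is forced; the remaining 7 regions need at least 3 more transmitters (each remaining transmitter adds at most 3) — so at least 4 transmitters are needed, and 4 is optimal.

4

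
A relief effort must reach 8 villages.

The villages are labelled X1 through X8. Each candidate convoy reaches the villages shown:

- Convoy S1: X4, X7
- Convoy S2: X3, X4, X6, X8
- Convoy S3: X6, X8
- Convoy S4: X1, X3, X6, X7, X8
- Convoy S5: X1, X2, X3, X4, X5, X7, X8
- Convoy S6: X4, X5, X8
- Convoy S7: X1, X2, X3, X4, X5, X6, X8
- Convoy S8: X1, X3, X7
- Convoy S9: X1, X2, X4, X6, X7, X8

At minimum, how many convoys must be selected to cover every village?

S2 and S5 together: S2 ∪ S5 = {X1, X2, X3, X4, X5, X6, X7, X8} — every village is covered.
No single convoy has all 8 villages (the largest, S5, has 7), so 2 is optimal.

2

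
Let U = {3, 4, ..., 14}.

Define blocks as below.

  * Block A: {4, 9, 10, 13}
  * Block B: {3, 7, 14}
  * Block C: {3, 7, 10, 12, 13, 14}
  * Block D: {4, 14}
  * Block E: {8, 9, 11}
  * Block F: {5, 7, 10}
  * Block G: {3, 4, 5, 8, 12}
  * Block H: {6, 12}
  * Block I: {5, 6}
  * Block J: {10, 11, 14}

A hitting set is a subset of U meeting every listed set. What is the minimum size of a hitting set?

4

T = {5, 6, 9, 14} meets every block (each contains at least one member of T), and |T| = 4.
The blocks D, E, F, H are pairwise disjoint, so any hitting set needs a separate element for each — at least 4. Hence 4 is optimal.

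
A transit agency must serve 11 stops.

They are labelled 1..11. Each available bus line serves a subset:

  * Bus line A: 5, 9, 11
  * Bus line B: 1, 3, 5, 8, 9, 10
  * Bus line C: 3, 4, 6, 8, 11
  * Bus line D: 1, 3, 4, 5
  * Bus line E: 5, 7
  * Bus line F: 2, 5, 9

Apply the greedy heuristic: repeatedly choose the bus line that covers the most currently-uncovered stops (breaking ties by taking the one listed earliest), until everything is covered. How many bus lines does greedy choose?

Greedy: pick B (covers 6 new) → pick C (covers 3 new) → pick E (covers 1 new) → pick F (covers 1 new). Total picks: 4.

4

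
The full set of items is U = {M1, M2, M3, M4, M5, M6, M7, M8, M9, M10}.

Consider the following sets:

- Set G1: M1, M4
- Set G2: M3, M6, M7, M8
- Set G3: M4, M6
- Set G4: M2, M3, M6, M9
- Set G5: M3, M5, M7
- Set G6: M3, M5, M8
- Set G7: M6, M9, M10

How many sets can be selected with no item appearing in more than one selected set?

G1, G5, G7 are pairwise disjoint (G1={M1,M4}; G5={M3,M5,M7}; G7={M6,M9,M10}).
Every remaining set overlaps one of these, and no 4 of the listed sets are pairwise disjoint, so 3 is the maximum.

3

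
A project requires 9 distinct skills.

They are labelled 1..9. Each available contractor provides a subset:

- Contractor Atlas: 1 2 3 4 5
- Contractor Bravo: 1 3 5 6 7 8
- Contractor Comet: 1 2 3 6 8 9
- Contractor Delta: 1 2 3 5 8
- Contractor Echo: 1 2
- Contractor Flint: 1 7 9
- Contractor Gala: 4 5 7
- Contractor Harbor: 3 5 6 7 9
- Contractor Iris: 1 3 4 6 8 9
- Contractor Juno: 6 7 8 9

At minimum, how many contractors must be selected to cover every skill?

2

Take {Atlas, Juno}. Their union is {1, 2, 3, 4, 5, 6, 7, 8, 9}, which is all 9 skills.
No single contractor has all 9 skills (the largest, Bravo, has 6), so 2 is optimal.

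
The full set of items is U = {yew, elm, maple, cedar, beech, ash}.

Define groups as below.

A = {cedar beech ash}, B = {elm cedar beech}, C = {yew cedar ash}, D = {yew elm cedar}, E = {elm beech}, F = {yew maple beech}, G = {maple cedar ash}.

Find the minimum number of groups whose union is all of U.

Take {A, B, F}. Their union is {yew, elm, maple, cedar, beech, ash}, which is all 6 items.
No 2 of the 7 groups cover everything (all 21 combinations miss at least one item), so 3 is optimal.

3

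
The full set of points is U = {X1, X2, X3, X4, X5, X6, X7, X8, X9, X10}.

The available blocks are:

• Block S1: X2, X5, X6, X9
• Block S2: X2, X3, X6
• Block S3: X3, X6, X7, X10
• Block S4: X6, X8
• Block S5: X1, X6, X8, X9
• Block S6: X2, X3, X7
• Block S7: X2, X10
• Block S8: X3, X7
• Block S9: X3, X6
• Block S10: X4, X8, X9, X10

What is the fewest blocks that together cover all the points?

4

S1, S5, S6, and S10 cover everything between them: the union {X1, X2, X3, X4, X5, X6, X7, X8, X9, X10} is all of U.
No 3 of the 10 blocks cover everything (all 120 combinations miss at least one point), so 4 is optimal.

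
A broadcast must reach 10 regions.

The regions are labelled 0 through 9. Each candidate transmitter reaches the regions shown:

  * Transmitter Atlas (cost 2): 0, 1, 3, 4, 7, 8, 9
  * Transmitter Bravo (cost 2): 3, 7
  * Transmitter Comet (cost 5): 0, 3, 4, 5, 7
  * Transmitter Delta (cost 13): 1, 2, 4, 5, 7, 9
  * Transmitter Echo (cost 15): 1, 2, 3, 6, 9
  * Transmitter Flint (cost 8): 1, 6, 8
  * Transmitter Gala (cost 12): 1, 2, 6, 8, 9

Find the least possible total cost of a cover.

Comet, Gala together cover every region (Comet ∪ Gala = {0, 1, 2, 3, 4, 5, 6, 7, 8, 9}); total cost 5 + 12 = 17.
The greedy pick Atlas, Comet, Gala costs 19; no covering selection beats 17.

17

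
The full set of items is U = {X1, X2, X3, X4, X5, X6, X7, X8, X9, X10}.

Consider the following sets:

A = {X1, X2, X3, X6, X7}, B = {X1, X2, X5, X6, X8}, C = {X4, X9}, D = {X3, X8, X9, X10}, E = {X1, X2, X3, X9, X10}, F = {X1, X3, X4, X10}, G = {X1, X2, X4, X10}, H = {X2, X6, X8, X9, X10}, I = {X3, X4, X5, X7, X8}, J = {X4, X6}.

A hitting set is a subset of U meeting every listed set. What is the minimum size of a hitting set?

3

T = {X2, X4, X10} meets every set (each contains at least one member of T), and |T| = 3.
No choice of 2 items meets every set, so 3 is the minimum.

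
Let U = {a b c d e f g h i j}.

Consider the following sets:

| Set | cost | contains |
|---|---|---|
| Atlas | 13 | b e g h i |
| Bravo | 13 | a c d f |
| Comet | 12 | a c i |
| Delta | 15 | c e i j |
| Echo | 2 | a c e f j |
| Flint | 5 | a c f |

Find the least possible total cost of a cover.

28

Atlas, Bravo, Echo together cover every item (Atlas ∪ Bravo ∪ Echo = {a, b, c, d, e, f, g, h, i, j}); total cost 13 + 13 + 2 = 28.
No covering selection has total cost below 28.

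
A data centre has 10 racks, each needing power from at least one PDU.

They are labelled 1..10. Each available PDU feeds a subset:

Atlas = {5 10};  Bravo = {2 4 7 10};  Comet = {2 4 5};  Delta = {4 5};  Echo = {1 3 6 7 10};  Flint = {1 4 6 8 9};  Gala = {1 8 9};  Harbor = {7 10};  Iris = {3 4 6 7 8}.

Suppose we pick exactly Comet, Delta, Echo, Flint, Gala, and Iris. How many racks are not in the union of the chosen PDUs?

Union of Comet, Delta, Echo, Flint, Gala, Iris = {1, 2, 3, 4, 5, 6, 7, 8, 9, 10} — that's every rack, so 0 are uncovered.

0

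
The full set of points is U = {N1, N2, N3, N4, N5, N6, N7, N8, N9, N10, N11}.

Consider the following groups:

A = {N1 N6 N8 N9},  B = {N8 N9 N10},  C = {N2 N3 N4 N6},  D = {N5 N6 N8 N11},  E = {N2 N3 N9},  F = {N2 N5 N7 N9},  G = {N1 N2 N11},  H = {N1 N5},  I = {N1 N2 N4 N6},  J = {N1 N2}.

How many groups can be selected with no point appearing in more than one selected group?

3

B, C, H are pairwise disjoint (B={N8,N9,N10}; C={N2,N3,N4,N6}; H={N1,N5}).
Every remaining group overlaps one of these, and no 4 of the listed groups are pairwise disjoint, so 3 is the maximum.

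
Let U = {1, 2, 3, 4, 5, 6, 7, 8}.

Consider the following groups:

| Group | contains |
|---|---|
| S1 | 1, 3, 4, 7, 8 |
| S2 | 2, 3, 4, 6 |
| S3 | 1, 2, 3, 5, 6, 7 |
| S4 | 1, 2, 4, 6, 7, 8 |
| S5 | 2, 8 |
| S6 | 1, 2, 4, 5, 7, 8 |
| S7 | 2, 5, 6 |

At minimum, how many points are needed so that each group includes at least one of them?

2

Take H = {2, 4}. Each listed group contains at least one of these, so H is a hitting set of size 2.
The groups S1, S7 are pairwise disjoint, so any hitting set needs a separate point for each — at least 2. Hence 2 is optimal.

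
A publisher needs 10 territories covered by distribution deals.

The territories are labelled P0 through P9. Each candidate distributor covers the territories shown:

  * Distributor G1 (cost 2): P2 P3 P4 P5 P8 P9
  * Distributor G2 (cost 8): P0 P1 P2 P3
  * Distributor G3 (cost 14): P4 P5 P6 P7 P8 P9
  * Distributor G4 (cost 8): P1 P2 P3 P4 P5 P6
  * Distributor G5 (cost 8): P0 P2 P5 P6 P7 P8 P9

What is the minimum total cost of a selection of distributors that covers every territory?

16

G4, G5 together cover every territory (G4 ∪ G5 = {P0, P1, P2, P3, P4, P5, P6, P7, P8, P9}); total cost 8 + 8 = 16.
The greedy pick G1, G5, G2 costs 18; no covering selection beats 16.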